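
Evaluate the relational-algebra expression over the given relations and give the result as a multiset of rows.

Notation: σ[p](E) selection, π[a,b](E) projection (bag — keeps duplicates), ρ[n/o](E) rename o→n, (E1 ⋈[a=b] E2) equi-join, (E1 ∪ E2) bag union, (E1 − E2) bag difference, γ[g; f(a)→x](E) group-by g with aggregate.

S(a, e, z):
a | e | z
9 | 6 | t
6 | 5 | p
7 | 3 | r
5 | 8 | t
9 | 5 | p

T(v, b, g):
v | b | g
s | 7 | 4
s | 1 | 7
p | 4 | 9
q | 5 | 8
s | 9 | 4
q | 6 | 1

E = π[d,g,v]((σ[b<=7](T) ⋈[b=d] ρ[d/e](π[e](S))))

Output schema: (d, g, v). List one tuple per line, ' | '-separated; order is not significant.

Row counts bottom-up:
  T → 6
  σ[b<=7](T) → 5
  S → 5
  π[e](S) → 5
  ρ[d/e](π[e](S)) → 5
  (σ[b<=7](T) ⋈[b=d] ρ[d/e](π[e](S))) → 3
  π[d,g,v]((σ[b<=7](T) ⋈[b=d] ρ[d/e](π[e](S)))) → 3

== RESULT ==
d | g | v
5 | 8 | q
5 | 8 | q
6 | 1 | q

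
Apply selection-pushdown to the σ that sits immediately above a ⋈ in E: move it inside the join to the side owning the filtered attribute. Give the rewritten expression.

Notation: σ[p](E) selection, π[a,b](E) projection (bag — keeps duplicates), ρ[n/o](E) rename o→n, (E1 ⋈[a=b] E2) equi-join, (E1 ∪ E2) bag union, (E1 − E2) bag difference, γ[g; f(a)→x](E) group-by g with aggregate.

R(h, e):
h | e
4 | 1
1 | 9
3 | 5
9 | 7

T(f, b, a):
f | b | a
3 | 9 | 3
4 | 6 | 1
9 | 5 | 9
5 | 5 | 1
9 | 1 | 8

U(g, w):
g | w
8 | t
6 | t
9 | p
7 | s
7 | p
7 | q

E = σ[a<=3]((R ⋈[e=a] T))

σ filters on a, owned by the right side.
E' = (R ⋈[e=a] σ[a<=3](T))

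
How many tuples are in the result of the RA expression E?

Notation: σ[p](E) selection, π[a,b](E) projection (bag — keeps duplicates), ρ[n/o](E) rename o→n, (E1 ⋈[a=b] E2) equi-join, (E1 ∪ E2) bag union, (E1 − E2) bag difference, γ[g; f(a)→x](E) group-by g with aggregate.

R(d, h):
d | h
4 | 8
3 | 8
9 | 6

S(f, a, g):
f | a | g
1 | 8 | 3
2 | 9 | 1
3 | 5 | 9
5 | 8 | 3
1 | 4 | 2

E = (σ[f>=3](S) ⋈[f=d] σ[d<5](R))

Row counts bottom-up:
  S → 5
  σ[f>=3](S) → 2
  R → 3
  σ[d<5](R) → 2
  (σ[f>=3](S) ⋈[f=d] σ[d<5](R)) → 1

|E| = 1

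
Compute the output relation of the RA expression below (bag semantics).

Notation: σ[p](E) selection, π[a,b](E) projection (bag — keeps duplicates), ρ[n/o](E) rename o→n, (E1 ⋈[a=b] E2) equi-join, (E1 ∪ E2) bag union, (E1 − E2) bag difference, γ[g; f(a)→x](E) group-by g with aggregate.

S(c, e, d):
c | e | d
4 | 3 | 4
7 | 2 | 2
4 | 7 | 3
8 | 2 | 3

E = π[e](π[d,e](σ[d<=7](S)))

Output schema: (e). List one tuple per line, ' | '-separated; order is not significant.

Subexpression sizes:
  S → 4
  σ[d<=7](S) → 4
  π[d,e](σ[d<=7](S)) → 4
  π[e](π[d,e](σ[d<=7](S))) → 4

== RESULT ==
e
2
2
3
7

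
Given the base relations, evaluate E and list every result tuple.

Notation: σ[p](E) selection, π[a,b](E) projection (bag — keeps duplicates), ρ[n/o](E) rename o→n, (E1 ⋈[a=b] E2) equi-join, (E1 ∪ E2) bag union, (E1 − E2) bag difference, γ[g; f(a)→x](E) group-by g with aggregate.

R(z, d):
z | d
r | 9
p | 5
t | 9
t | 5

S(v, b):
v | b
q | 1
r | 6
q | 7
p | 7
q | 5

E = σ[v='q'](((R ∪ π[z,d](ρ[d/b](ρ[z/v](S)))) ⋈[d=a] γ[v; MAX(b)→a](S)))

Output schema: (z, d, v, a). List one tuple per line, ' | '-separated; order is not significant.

Subexpression sizes:
  R → 4
  S → 5
  ρ[z/v](S) → 5
  ρ[d/b](ρ[z/v](S)) → 5
  π[z,d](ρ[d/b](ρ[z/v](S))) → 5
  (R ∪ π[z,d](ρ[d/b](ρ[z/v](S)))) → 9
  S → 5
  γ[v; MAX(b)→a](S) → 3
  ((R ∪ π[z,d](ρ[d/b](ρ[z/v](S)))) ⋈[d=a] γ[v; MAX(b)→a](S)) → 5
  σ[v='q'](((R ∪ π[z,d](ρ[d/b](ρ[z/v](S)))) ⋈[d=a] γ[v; MAX(b)→a](S))) → 2

== RESULT ==
z | d | v | a
p | 7 | q | 7
q | 7 | q | 7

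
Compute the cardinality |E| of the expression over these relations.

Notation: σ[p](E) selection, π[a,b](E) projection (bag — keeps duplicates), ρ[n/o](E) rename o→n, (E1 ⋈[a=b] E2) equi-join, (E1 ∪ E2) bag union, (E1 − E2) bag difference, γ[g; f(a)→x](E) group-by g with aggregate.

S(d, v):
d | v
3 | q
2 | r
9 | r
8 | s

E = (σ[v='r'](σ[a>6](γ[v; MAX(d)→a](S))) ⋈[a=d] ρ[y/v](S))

Subexpression sizes:
  S → 4
  γ[v; MAX(d)→a](S) → 3
  σ[a>6](γ[v; MAX(d)→a](S)) → 2
  σ[v='r'](σ[a>6](γ[v; MAX(d)→a](S))) → 1
  S → 4
  ρ[y/v](S) → 4
  (σ[v='r'](σ[a>6](γ[v; MAX(d)→a](S))) ⋈[a=d] ρ[y/v](S)) → 1

|E| = 1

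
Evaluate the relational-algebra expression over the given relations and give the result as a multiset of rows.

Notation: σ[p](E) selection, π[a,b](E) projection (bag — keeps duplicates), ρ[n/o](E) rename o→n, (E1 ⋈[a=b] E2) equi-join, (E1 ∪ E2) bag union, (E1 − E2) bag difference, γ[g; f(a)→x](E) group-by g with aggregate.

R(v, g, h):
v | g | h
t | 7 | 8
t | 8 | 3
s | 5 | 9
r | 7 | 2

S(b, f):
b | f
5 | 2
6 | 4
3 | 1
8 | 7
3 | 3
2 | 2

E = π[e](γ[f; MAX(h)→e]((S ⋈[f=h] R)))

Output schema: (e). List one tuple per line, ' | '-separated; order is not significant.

Subexpression sizes:
  S → 6
  R → 4
  (S ⋈[f=h] R) → 3
  γ[f; MAX(h)→e]((S ⋈[f=h] R)) → 2
  π[e](γ[f; MAX(h)→e]((S ⋈[f=h] R))) → 2

== RESULT ==
e
2
3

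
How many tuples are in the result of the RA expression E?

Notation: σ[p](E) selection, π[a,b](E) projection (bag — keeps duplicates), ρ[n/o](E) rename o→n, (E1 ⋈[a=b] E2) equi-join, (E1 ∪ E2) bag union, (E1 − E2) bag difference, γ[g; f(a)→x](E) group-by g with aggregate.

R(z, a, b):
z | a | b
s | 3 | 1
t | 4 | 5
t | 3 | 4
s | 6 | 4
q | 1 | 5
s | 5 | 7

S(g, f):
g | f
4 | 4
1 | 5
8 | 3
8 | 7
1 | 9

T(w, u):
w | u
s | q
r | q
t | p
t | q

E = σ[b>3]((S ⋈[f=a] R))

Stepwise |·|:
  S → 5
  R → 6
  (S ⋈[f=a] R) → 4
  σ[b>3]((S ⋈[f=a] R)) → 3

|E| = 3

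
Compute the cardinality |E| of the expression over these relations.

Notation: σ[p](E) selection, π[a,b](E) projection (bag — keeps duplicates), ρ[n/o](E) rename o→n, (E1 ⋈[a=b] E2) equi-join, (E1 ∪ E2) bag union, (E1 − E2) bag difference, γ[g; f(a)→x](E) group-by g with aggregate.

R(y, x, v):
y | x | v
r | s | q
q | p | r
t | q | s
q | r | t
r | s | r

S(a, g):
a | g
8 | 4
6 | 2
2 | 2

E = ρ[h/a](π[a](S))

Subexpression sizes:
  S → 3
  π[a](S) → 3
  ρ[h/a](π[a](S)) → 3

|E| = 3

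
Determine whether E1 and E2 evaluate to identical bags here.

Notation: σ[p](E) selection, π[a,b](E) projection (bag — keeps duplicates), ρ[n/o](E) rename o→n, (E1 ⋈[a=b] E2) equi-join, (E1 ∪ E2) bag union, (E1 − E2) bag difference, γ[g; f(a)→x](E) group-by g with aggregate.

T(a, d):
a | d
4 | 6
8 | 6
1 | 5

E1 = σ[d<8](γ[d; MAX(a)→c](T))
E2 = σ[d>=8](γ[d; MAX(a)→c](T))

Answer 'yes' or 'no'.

E1 per-node cardinality:
  T → 3
  γ[d; MAX(a)→c](T) → 2
  σ[d<8](γ[d; MAX(a)→c](T)) → 2
E2 per-node cardinality:
  T → 3
  γ[d; MAX(a)→c](T) → 2
  σ[d>=8](γ[d; MAX(a)→c](T)) → 0

E1 result:
d | c
5 | 1
6 | 8
E2 result:
d | c
(0 rows)
Witness: (6, 8) appears 1× in E1 but 0× in E2.

no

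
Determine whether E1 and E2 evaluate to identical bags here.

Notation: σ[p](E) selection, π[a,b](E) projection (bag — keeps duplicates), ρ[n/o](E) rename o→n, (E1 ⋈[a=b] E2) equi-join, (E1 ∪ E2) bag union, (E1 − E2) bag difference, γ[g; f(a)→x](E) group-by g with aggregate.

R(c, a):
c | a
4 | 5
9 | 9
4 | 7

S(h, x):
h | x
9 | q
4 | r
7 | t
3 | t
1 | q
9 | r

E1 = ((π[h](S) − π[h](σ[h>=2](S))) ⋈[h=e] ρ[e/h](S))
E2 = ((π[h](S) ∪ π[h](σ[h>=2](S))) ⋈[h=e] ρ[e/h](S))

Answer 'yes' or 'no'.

E1 subexpression sizes:
  S → 6
  π[h](S) → 6
  S → 6
  σ[h>=2](S) → 5
  π[h](σ[h>=2](S)) → 5
  (π[h](S) − π[h](σ[h>=2](S))) → 1
  S → 6
  ρ[e/h](S) → 6
  ((π[h](S) − π[h](σ[h>=2](S))) ⋈[h=e] ρ[e/h](S)) → 1
E2 subexpression sizes:
  S → 6
  π[h](S) → 6
  S → 6
  σ[h>=2](S) → 5
  π[h](σ[h>=2](S)) → 5
  (π[h](S) ∪ π[h](σ[h>=2](S))) → 11
  S → 6
  ρ[e/h](S) → 6
  ((π[h](S) ∪ π[h](σ[h>=2](S))) ⋈[h=e] ρ[e/h](S)) → 15

E1 result:
h | e | x
1 | 1 | q
E2 result:
h | e | x
1 | 1 | q
3 | 3 | t
3 | 3 | t
4 | 4 | r
4 | 4 | r
7 | 7 | t
7 | 7 | t
9 | 9 | q
9 | 9 | q
9 | 9 | q
9 | 9 | q
9 | 9 | r
9 | 9 | r
9 | 9 | r
9 | 9 | r
Witness: (9, 9, 'q') appears 0× in E1 but 4× in E2.

no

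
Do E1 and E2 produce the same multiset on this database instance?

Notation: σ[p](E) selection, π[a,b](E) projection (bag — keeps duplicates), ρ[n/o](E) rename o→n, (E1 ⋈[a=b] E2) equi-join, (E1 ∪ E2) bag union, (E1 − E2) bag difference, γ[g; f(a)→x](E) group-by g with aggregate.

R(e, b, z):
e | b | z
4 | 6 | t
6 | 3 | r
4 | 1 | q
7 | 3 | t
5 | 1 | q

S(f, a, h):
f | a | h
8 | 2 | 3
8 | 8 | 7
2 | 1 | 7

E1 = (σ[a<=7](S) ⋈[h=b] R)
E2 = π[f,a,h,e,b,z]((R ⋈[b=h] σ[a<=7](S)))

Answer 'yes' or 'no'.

E1 per-node cardinality:
  S → 3
  σ[a<=7](S) → 2
  R → 5
  (σ[a<=7](S) ⋈[h=b] R) → 2
E2 per-node cardinality:
  R → 5
  S → 3
  σ[a<=7](S) → 2
  (R ⋈[b=h] σ[a<=7](S)) → 2
  π[f,a,h,e,b,z]((R ⋈[b=h] σ[a<=7](S))) → 2

E1 and E2 produce the same multiset:
f | a | h | e | b | z
8 | 2 | 3 | 6 | 3 | r
8 | 2 | 3 | 7 | 3 | t

yes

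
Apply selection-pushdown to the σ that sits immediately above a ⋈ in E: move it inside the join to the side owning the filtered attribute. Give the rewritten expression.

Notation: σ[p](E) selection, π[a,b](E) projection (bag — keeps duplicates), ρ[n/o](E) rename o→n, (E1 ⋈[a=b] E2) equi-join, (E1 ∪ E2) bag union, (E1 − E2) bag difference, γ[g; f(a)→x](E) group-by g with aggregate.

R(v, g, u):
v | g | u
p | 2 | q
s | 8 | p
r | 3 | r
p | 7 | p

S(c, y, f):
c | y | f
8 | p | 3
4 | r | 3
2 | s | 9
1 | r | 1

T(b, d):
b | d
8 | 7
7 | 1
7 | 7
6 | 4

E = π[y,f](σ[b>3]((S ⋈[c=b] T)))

σ filters on b, owned by the right side.
E' = π[y,f]((S ⋈[c=b] σ[b>3](T)))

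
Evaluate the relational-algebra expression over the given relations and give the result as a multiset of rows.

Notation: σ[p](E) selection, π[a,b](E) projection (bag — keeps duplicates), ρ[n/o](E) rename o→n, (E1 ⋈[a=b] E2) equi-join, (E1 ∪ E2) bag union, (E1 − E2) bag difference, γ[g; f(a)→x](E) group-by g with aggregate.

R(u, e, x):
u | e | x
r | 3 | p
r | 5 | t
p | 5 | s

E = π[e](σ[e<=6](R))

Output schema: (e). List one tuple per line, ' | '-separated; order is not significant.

Stepwise |·|:
  R → 3
  σ[e<=6](R) → 3
  π[e](σ[e<=6](R)) → 3

== RESULT ==
e
3
5
5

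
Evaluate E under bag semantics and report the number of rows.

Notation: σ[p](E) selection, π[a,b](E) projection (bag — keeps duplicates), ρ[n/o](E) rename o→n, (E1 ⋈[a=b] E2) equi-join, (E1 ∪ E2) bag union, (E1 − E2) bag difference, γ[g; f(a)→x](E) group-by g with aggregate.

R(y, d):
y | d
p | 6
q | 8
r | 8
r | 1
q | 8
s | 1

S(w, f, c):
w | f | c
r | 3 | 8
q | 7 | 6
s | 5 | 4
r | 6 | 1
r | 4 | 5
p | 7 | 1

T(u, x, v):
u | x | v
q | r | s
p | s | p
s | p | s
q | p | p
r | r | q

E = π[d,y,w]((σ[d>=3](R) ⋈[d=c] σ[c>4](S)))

Subexpression sizes:
  R → 6
  σ[d>=3](R) → 4
  S → 6
  σ[c>4](S) → 3
  (σ[d>=3](R) ⋈[d=c] σ[c>4](S)) → 4
  π[d,y,w]((σ[d>=3](R) ⋈[d=c] σ[c>4](S))) → 4

|E| = 4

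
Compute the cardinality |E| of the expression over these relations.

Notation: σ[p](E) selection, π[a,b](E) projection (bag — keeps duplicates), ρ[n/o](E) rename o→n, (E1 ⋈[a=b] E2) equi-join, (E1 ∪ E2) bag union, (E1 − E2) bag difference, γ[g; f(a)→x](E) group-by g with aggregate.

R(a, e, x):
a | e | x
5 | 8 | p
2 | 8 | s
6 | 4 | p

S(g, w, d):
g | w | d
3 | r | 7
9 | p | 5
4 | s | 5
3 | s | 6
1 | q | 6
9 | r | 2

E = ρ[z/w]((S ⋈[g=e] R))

Per-node cardinality:
  S → 6
  R → 3
  (S ⋈[g=e] R) → 1
  ρ[z/w]((S ⋈[g=e] R)) → 1

|E| = 1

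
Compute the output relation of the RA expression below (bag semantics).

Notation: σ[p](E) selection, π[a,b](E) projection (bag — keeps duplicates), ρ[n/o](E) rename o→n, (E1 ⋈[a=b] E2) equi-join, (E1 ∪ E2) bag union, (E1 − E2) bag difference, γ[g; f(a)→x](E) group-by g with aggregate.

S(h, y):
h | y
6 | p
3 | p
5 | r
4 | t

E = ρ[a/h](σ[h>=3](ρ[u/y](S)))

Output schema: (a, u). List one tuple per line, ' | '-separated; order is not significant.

Stepwise |·|:
  S → 4
  ρ[u/y](S) → 4
  σ[h>=3](ρ[u/y](S)) → 4
  ρ[a/h](σ[h>=3](ρ[u/y](S))) → 4

== RESULT ==
a | u
3 | p
4 | t
5 | r
6 | p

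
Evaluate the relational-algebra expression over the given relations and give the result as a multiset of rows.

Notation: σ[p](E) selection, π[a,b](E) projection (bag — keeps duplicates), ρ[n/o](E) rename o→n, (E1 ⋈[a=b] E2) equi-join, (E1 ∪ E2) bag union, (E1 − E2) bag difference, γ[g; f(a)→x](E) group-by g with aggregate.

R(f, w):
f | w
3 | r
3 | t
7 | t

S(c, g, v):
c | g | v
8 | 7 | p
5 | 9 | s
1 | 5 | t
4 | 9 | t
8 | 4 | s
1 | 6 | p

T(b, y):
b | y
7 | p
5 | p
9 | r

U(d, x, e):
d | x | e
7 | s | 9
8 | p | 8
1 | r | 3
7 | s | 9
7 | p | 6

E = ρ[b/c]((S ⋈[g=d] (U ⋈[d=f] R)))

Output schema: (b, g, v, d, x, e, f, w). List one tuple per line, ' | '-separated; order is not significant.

Stepwise |·|:
  S → 6
  U → 5
  R → 3
  (U ⋈[d=f] R) → 3
  (S ⋈[g=d] (U ⋈[d=f] R)) → 3
  ρ[b/c]((S ⋈[g=d] (U ⋈[d=f] R))) → 3

== RESULT ==
b | g | v | d | x | e | f | w
8 | 7 | p | 7 | p | 6 | 7 | t
8 | 7 | p | 7 | s | 9 | 7 | t
8 | 7 | p | 7 | s | 9 | 7 | t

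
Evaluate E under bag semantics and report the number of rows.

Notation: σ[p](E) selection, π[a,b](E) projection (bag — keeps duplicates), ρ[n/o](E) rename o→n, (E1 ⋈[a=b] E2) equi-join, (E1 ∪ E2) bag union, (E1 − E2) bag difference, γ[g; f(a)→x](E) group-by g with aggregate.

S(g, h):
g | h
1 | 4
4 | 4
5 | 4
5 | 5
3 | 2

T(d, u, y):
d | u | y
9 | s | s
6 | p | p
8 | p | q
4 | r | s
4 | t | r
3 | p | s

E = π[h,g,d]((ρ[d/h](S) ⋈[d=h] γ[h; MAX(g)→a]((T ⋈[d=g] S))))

Row counts bottom-up:
  S → 5
  ρ[d/h](S) → 5
  T → 6
  S → 5
  (T ⋈[d=g] S) → 3
  γ[h; MAX(g)→a]((T ⋈[d=g] S)) → 2
  (ρ[d/h](S) ⋈[d=h] γ[h; MAX(g)→a]((T ⋈[d=g] S))) → 4
  π[h,g,d]((ρ[d/h](S) ⋈[d=h] γ[h; MAX(g)→a]((T ⋈[d=g] S)))) → 4

|E| = 4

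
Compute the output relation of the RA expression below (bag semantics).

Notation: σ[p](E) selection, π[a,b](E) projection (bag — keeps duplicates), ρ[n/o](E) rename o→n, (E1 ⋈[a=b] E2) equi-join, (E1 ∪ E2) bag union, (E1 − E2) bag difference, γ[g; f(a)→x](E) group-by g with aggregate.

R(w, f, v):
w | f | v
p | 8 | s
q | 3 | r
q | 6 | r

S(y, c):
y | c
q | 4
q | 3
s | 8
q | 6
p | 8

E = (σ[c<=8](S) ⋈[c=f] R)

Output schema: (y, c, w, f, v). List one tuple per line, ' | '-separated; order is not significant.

Row counts bottom-up:
  S → 5
  σ[c<=8](S) → 5
  R → 3
  (σ[c<=8](S) ⋈[c=f] R) → 4

== RESULT ==
y | c | w | f | v
p | 8 | p | 8 | s
q | 3 | q | 3 | r
q | 6 | q | 6 | r
s | 8 | p | 8 | s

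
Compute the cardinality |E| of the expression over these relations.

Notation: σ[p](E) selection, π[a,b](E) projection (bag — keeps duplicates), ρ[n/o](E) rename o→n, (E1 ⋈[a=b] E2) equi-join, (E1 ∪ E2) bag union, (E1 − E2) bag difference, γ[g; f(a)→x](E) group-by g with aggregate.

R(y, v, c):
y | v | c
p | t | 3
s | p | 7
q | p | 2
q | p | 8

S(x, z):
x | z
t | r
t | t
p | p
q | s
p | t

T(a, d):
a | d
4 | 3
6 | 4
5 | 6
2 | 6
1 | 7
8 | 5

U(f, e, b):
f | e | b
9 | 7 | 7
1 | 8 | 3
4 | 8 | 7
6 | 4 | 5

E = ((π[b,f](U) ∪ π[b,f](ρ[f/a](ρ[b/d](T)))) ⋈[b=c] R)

Subexpression sizes:
  U → 4
  π[b,f](U) → 4
  T → 6
  ρ[b/d](T) → 6
  ρ[f/a](ρ[b/d](T)) → 6
  π[b,f](ρ[f/a](ρ[b/d](T))) → 6
  (π[b,f](U) ∪ π[b,f](ρ[f/a](ρ[b/d](T)))) → 10
  R → 4
  ((π[b,f](U) ∪ π[b,f](ρ[f/a](ρ[b/d](T)))) ⋈[b=c] R) → 5

|E| = 5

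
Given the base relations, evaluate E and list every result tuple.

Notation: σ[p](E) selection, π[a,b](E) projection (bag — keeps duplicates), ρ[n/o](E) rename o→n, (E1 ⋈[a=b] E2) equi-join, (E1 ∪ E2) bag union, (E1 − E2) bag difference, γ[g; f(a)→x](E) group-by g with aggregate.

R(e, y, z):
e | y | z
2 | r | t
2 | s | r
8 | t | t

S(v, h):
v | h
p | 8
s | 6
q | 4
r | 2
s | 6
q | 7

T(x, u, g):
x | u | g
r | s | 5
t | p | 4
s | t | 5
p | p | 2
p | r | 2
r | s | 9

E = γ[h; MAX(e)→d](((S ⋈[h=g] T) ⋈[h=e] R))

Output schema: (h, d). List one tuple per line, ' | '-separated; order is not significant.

Per-node cardinality:
  S → 6
  T → 6
  (S ⋈[h=g] T) → 3
  R → 3
  ((S ⋈[h=g] T) ⋈[h=e] R) → 4
  γ[h; MAX(e)→d](((S ⋈[h=g] T) ⋈[h=e] R)) → 1

== RESULT ==
h | d
2 | 2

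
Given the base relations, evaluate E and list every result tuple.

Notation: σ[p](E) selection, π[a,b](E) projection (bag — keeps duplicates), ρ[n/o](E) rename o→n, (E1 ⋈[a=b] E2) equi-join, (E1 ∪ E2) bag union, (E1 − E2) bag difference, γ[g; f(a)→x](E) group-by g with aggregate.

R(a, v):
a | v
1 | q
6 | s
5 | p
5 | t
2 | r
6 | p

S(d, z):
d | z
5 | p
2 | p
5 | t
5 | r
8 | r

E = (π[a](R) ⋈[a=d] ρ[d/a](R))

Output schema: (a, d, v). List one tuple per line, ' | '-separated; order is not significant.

Row counts bottom-up:
  R → 6
  π[a](R) → 6
  R → 6
  ρ[d/a](R) → 6
  (π[a](R) ⋈[a=d] ρ[d/a](R)) → 10

== RESULT ==
a | d | v
1 | 1 | q
2 | 2 | r
5 | 5 | p
5 | 5 | p
5 | 5 | t
5 | 5 | t
6 | 6 | p
6 | 6 | p
6 | 6 | s
6 | 6 | s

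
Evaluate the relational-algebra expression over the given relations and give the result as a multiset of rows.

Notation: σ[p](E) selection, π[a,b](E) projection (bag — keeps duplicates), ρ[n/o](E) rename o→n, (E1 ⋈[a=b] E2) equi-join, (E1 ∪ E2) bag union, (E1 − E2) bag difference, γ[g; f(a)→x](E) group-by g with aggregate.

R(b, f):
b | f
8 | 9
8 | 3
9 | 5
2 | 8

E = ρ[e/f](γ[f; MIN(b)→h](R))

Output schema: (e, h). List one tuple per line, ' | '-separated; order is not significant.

Row counts bottom-up:
  R → 4
  γ[f; MIN(b)→h](R) → 4
  ρ[e/f](γ[f; MIN(b)→h](R)) → 4

== RESULT ==
e | h
3 | 8
5 | 9
8 | 2
9 | 8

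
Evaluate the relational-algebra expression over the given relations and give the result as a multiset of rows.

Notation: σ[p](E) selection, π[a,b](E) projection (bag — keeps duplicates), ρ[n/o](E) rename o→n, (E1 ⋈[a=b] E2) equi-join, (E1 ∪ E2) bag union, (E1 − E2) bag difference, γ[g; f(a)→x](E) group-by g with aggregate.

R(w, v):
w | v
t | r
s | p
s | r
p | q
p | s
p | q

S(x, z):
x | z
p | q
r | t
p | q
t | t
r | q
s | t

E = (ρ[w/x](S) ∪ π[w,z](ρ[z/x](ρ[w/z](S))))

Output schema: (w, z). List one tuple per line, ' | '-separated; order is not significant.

Subexpression sizes:
  S → 6
  ρ[w/x](S) → 6
  S → 6
  ρ[w/z](S) → 6
  ρ[z/x](ρ[w/z](S)) → 6
  π[w,z](ρ[z/x](ρ[w/z](S))) → 6
  (ρ[w/x](S) ∪ π[w,z](ρ[z/x](ρ[w/z](S)))) → 12

== RESULT ==
w | z
p | q
p | q
q | p
q | p
q | r
r | q
r | t
s | t
t | r
t | s
t | t
t | t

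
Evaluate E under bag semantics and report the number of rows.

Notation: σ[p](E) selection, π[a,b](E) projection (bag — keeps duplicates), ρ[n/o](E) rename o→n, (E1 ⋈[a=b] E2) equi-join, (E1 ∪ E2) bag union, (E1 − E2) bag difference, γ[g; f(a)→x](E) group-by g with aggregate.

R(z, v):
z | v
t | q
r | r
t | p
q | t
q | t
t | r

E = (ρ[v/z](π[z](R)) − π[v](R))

Stepwise |·|:
  R → 6
  π[z](R) → 6
  ρ[v/z](π[z](R)) → 6
  R → 6
  π[v](R) → 6
  (ρ[v/z](π[z](R)) − π[v](R)) → 2

|E| = 2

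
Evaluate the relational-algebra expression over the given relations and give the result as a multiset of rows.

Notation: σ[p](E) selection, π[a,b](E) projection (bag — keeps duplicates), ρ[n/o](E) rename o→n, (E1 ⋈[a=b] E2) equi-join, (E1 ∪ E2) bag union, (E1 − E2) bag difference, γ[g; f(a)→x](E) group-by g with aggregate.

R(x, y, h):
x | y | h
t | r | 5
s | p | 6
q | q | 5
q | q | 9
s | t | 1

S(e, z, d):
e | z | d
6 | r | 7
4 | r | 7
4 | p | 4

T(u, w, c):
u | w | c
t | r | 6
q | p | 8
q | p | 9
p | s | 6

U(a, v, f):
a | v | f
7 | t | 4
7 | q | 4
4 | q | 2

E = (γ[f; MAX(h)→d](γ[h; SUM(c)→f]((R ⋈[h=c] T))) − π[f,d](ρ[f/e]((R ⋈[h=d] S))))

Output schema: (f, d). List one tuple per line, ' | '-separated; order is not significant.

Row counts bottom-up:
  R → 5
  T → 4
  (R ⋈[h=c] T) → 3
  γ[h; SUM(c)→f]((R ⋈[h=c] T)) → 2
  γ[f; MAX(h)→d](γ[h; SUM(c)→f]((R ⋈[h=c] T))) → 2
  R → 5
  S → 3
  (R ⋈[h=d] S) → 0
  ρ[f/e]((R ⋈[h=d] S)) → 0
  π[f,d](ρ[f/e]((R ⋈[h=d] S))) → 0
  (γ[f; MAX(h)→d](γ[h; SUM(c)→f]((R ⋈[h=c] T))) − π[f,d](ρ[f/e]((R ⋈[h=d] S)))) → 2

== RESULT ==
f | d
9 | 9
12 | 6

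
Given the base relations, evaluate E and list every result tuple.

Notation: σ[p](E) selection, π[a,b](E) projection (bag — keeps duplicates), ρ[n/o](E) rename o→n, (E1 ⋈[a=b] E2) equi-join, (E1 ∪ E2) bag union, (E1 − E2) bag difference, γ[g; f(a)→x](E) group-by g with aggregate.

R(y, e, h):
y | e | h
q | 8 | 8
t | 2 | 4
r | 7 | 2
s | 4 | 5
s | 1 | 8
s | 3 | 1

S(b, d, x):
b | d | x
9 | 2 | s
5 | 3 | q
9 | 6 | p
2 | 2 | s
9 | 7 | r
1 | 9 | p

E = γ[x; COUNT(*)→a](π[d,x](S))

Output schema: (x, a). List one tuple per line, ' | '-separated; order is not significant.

Per-node cardinality:
  S → 6
  π[d,x](S) → 6
  γ[x; COUNT(*)→a](π[d,x](S)) → 4

== RESULT ==
x | a
p | 2
q | 1
r | 1
s | 2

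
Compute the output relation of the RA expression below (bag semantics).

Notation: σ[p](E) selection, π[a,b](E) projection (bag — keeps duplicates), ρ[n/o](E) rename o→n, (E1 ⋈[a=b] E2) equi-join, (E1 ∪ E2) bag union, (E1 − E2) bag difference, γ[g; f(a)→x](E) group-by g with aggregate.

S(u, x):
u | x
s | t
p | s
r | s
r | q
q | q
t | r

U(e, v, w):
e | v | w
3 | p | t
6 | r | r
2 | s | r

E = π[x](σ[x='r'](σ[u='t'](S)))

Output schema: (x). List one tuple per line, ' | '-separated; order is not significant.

Stepwise |·|:
  S → 6
  σ[u='t'](S) → 1
  σ[x='r'](σ[u='t'](S)) → 1
  π[x](σ[x='r'](σ[u='t'](S))) → 1

== RESULT ==
x
r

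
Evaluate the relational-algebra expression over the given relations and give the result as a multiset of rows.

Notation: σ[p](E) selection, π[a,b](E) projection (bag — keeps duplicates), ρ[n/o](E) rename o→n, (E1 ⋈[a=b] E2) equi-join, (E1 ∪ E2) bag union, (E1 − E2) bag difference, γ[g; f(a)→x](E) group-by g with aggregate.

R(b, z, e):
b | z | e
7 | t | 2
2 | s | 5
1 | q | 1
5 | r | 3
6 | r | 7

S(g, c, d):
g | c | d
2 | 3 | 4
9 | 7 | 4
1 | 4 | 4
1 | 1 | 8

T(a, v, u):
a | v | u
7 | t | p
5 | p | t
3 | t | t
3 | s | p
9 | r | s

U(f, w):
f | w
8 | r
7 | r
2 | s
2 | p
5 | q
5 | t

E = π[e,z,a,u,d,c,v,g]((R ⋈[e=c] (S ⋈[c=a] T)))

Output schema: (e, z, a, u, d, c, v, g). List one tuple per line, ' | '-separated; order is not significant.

Row counts bottom-up:
  R → 5
  S → 4
  T → 5
  (S ⋈[c=a] T) → 3
  (R ⋈[e=c] (S ⋈[c=a] T)) → 3
  π[e,z,a,u,d,c,v,g]((R ⋈[e=c] (S ⋈[c=a] T))) → 3

== RESULT ==
e | z | a | u | d | c | v | g
3 | r | 3 | p | 4 | 3 | s | 2
3 | r | 3 | t | 4 | 3 | t | 2
7 | r | 7 | p | 4 | 7 | t | 9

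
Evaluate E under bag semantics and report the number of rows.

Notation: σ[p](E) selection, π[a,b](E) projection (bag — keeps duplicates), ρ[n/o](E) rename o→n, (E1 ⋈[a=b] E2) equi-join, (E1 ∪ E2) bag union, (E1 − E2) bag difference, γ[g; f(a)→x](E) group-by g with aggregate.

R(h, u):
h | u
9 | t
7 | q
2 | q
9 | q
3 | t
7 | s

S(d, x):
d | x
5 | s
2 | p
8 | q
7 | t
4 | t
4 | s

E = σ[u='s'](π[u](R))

Stepwise |·|:
  R → 6
  π[u](R) → 6
  σ[u='s'](π[u](R)) → 1

|E| = 1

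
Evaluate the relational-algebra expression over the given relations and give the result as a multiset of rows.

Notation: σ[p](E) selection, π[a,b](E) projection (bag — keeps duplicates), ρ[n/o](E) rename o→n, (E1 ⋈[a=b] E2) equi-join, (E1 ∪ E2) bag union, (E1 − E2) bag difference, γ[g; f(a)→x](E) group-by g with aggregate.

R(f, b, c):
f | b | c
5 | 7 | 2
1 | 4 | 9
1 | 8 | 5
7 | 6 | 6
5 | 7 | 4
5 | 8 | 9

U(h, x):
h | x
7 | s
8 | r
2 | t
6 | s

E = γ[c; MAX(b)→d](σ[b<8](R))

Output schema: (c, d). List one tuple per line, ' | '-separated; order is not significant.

Per-node cardinality:
  R → 6
  σ[b<8](R) → 4
  γ[c; MAX(b)→d](σ[b<8](R)) → 4

== RESULT ==
c | d
2 | 7
4 | 7
6 | 6
9 | 4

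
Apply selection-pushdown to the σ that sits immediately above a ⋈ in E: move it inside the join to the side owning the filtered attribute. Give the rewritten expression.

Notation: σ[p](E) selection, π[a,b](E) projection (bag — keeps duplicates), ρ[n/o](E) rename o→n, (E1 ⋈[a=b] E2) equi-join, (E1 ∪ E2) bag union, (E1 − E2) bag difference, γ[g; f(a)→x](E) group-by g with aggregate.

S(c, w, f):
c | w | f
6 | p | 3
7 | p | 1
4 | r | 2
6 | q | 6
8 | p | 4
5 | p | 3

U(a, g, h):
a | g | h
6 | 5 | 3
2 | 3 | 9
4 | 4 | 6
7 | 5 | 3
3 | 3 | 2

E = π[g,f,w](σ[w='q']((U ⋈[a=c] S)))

σ filters on w, owned by the right side.
E' = π[g,f,w]((U ⋈[a=c] σ[w='q'](S)))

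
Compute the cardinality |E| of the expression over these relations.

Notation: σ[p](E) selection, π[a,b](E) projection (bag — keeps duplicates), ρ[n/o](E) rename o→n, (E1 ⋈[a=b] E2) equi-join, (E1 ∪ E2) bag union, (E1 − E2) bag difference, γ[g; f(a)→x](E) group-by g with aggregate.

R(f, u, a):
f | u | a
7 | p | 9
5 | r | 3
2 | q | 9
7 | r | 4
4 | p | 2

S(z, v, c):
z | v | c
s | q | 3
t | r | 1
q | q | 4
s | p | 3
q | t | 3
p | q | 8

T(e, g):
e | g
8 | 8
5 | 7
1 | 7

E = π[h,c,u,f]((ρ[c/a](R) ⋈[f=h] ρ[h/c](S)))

Subexpression sizes:
  R → 5
  ρ[c/a](R) → 5
  S → 6
  ρ[h/c](S) → 6
  (ρ[c/a](R) ⋈[f=h] ρ[h/c](S)) → 1
  π[h,c,u,f]((ρ[c/a](R) ⋈[f=h] ρ[h/c](S))) → 1

|E| = 1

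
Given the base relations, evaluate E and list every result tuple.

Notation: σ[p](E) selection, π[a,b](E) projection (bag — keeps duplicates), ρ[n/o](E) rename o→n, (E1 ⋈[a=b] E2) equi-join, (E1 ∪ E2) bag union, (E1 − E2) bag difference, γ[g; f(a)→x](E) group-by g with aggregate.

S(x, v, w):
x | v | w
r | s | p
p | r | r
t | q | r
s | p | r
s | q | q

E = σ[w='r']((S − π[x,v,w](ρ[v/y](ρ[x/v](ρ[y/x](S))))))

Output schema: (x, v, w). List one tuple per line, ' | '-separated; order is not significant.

Row counts bottom-up:
  S → 5
  S → 5
  ρ[y/x](S) → 5
  ρ[x/v](ρ[y/x](S)) → 5
  ρ[v/y](ρ[x/v](ρ[y/x](S))) → 5
  π[x,v,w](ρ[v/y](ρ[x/v](ρ[y/x](S)))) → 5
  (S − π[x,v,w](ρ[v/y](ρ[x/v](ρ[y/x](S))))) → 5
  σ[w='r']((S − π[x,v,w](ρ[v/y](ρ[x/v](ρ[y/x](S)))))) → 3

== RESULT ==
x | v | w
p | r | r
s | p | r
t | q | r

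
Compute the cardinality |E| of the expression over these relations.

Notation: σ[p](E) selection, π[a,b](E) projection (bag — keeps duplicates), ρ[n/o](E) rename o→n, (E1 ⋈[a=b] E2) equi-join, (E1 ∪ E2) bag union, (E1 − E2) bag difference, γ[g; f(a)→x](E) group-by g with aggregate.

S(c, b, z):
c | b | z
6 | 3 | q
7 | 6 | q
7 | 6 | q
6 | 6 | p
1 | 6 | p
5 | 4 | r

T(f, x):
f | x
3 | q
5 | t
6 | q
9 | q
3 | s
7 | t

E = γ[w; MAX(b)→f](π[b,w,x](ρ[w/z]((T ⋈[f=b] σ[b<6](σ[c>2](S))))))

Row counts bottom-up:
  T → 6
  S → 6
  σ[c>2](S) → 5
  σ[b<6](σ[c>2](S)) → 2
  (T ⋈[f=b] σ[b<6](σ[c>2](S))) → 2
  ρ[w/z]((T ⋈[f=b] σ[b<6](σ[c>2](S)))) → 2
  π[b,w,x](ρ[w/z]((T ⋈[f=b] σ[b<6](σ[c>2](S))))) → 2
  γ[w; MAX(b)→f](π[b,w,x](ρ[w/z]((T ⋈[f=b] σ[b<6](σ[c>2](S)))))) → 1

|E| = 1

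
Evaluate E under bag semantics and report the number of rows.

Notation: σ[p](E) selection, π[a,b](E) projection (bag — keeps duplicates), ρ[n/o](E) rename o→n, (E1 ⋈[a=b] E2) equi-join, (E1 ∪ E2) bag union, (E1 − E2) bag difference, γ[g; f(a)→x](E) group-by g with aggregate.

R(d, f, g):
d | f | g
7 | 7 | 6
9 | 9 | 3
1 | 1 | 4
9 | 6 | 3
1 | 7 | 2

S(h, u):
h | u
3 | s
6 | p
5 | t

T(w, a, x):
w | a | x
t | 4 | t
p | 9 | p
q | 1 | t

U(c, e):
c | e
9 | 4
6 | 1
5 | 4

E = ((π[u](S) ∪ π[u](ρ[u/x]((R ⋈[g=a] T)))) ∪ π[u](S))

Row counts bottom-up:
  S → 3
  π[u](S) → 3
  R → 5
  T → 3
  (R ⋈[g=a] T) → 1
  ρ[u/x]((R ⋈[g=a] T)) → 1
  π[u](ρ[u/x]((R ⋈[g=a] T))) → 1
  (π[u](S) ∪ π[u](ρ[u/x]((R ⋈[g=a] T)))) → 4
  S → 3
  π[u](S) → 3
  ((π[u](S) ∪ π[u](ρ[u/x]((R ⋈[g=a] T)))) ∪ π[u](S)) → 7

|E| = 7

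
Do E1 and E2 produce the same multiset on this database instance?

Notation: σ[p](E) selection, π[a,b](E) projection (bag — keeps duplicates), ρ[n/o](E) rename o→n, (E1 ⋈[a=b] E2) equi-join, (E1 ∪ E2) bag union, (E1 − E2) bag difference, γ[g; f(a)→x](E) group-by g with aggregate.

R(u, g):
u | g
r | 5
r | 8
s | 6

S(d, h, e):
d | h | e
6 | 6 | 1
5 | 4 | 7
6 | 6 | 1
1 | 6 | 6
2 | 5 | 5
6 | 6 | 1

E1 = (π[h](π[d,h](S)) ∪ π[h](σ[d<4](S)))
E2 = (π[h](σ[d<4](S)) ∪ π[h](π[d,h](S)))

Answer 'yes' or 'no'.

E1 per-node cardinality:
  S → 6
  π[d,h](S) → 6
  π[h](π[d,h](S)) → 6
  S → 6
  σ[d<4](S) → 2
  π[h](σ[d<4](S)) → 2
  (π[h](π[d,h](S)) ∪ π[h](σ[d<4](S))) → 8
E2 per-node cardinality:
  S → 6
  σ[d<4](S) → 2
  π[h](σ[d<4](S)) → 2
  S → 6
  π[d,h](S) → 6
  π[h](π[d,h](S)) → 6
  (π[h](σ[d<4](S)) ∪ π[h](π[d,h](S))) → 8

E1 and E2 produce the same multiset:
h
4
5
5
6
6
6
6
6

yes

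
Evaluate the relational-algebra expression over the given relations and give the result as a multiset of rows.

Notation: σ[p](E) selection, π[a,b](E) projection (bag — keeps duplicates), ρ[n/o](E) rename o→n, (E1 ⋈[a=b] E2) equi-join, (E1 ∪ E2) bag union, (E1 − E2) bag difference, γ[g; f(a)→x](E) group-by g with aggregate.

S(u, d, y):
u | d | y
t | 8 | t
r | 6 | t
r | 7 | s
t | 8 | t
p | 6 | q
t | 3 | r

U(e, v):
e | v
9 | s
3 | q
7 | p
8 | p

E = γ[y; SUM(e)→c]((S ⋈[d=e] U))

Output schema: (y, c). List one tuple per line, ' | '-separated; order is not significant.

Row counts bottom-up:
  S → 6
  U → 4
  (S ⋈[d=e] U) → 4
  γ[y; SUM(e)→c]((S ⋈[d=e] U)) → 3

== RESULT ==
y | c
r | 3
s | 7
t | 16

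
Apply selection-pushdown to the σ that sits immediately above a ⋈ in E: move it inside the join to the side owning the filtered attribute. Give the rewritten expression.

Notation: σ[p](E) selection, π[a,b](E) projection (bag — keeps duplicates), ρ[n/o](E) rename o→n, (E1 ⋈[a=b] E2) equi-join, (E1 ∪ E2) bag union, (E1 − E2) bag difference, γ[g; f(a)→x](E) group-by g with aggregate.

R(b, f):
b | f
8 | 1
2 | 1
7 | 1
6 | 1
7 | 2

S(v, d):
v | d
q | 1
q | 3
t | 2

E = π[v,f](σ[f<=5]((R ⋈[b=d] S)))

σ filters on f, owned by the left side.
E' = π[v,f]((σ[f<=5](R) ⋈[b=d] S))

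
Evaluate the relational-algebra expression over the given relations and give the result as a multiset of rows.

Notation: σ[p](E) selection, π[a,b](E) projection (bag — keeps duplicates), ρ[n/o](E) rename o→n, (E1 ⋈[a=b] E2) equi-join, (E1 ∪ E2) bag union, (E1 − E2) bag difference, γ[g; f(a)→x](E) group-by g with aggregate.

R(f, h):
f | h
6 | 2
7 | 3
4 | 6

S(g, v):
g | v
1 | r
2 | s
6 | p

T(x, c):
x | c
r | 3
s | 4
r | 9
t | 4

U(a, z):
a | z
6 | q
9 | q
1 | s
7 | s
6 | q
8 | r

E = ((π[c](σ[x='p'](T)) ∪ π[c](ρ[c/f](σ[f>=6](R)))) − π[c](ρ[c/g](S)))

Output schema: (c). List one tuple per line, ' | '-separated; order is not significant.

Subexpression sizes:
  T → 4
  σ[x='p'](T) → 0
  π[c](σ[x='p'](T)) → 0
  R → 3
  σ[f>=6](R) → 2
  ρ[c/f](σ[f>=6](R)) → 2
  π[c](ρ[c/f](σ[f>=6](R))) → 2
  (π[c](σ[x='p'](T)) ∪ π[c](ρ[c/f](σ[f>=6](R)))) → 2
  S → 3
  ρ[c/g](S) → 3
  π[c](ρ[c/g](S)) → 3
  ((π[c](σ[x='p'](T)) ∪ π[c](ρ[c/f](σ[f>=6](R)))) − π[c](ρ[c/g](S))) → 1

== RESULT ==
c
7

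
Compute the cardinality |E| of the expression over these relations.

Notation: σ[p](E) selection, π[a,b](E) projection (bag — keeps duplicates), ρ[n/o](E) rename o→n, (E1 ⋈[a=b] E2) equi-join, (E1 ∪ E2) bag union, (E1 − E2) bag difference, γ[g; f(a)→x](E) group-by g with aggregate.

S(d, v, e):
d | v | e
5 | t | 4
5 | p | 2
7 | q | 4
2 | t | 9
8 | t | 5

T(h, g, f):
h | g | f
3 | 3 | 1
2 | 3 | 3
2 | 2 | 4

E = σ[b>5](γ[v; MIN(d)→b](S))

Row counts bottom-up:
  S → 5
  γ[v; MIN(d)→b](S) → 3
  σ[b>5](γ[v; MIN(d)→b](S)) → 1

|E| = 1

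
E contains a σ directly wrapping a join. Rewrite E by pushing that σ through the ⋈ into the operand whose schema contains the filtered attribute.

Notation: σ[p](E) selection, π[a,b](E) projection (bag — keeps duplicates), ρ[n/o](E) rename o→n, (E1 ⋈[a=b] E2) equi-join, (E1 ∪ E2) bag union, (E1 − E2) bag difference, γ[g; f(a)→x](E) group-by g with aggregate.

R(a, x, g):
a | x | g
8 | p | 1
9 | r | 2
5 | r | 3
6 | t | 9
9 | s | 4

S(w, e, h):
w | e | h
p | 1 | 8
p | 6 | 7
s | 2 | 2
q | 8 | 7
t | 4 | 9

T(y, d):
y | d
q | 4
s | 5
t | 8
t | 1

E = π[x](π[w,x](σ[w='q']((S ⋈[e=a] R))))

σ filters on w, owned by the left side.
E' = π[x](π[w,x]((σ[w='q'](S) ⋈[e=a] R)))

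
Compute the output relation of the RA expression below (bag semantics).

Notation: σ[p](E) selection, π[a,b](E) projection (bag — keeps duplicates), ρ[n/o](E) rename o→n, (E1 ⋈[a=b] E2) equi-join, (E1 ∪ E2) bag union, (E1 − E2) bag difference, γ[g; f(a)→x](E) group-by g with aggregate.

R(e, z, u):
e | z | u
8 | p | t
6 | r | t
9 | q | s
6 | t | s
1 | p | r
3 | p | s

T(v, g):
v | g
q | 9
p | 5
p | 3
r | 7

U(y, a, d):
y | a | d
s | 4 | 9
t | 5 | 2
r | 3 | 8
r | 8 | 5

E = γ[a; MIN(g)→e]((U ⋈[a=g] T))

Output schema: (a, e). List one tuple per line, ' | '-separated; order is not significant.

Per-node cardinality:
  U → 4
  T → 4
  (U ⋈[a=g] T) → 2
  γ[a; MIN(g)→e]((U ⋈[a=g] T)) → 2

== RESULT ==
a | e
3 | 3
5 | 5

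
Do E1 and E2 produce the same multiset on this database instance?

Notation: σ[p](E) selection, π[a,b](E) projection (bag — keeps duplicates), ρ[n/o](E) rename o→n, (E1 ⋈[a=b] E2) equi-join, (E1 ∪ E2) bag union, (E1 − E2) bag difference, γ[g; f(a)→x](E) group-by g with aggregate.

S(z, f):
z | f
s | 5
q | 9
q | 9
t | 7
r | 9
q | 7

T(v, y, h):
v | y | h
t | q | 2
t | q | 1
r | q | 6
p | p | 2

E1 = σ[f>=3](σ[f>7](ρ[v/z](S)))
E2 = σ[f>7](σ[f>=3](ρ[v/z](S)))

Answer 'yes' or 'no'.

E1 row counts bottom-up:
  S → 6
  ρ[v/z](S) → 6
  σ[f>7](ρ[v/z](S)) → 3
  σ[f>=3](σ[f>7](ρ[v/z](S))) → 3
E2 row counts bottom-up:
  S → 6
  ρ[v/z](S) → 6
  σ[f>=3](ρ[v/z](S)) → 6
  σ[f>7](σ[f>=3](ρ[v/z](S))) → 3

E1 and E2 produce the same multiset:
v | f
q | 9
q | 9
r | 9

yes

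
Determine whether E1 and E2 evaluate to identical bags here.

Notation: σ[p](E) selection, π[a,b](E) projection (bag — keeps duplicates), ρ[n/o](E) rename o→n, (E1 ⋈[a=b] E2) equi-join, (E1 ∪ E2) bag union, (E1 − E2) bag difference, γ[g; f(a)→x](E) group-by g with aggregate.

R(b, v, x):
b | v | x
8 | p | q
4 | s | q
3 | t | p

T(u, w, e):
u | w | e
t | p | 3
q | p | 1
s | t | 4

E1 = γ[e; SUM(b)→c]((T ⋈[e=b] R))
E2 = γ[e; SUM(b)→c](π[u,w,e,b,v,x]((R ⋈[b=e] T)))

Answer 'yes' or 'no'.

E1 subexpression sizes:
  T → 3
  R → 3
  (T ⋈[e=b] R) → 2
  γ[e; SUM(b)→c]((T ⋈[e=b] R)) → 2
E2 subexpression sizes:
  R → 3
  T → 3
  (R ⋈[b=e] T) → 2
  π[u,w,e,b,v,x]((R ⋈[b=e] T)) → 2
  γ[e; SUM(b)→c](π[u,w,e,b,v,x]((R ⋈[b=e] T))) → 2

E1 and E2 produce the same multiset:
e | c
3 | 3
4 | 4

yes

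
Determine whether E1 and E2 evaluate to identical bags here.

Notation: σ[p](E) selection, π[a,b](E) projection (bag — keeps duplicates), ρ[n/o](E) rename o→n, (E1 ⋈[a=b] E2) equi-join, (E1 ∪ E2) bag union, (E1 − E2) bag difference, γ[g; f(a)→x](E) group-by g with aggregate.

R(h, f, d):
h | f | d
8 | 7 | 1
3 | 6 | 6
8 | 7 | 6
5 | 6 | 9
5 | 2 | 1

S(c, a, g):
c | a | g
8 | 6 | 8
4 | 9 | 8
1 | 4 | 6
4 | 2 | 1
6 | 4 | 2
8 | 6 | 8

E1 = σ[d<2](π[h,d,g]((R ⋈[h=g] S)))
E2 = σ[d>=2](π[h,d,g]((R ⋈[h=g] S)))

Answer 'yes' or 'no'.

E1 row counts bottom-up:
  R → 5
  S → 6
  (R ⋈[h=g] S) → 6
  π[h,d,g]((R ⋈[h=g] S)) → 6
  σ[d<2](π[h,d,g]((R ⋈[h=g] S))) → 3
E2 row counts bottom-up:
  R → 5
  S → 6
  (R ⋈[h=g] S) → 6
  π[h,d,g]((R ⋈[h=g] S)) → 6
  σ[d>=2](π[h,d,g]((R ⋈[h=g] S))) → 3

E1 result:
h | d | g
8 | 1 | 8
8 | 1 | 8
8 | 1 | 8
E2 result:
h | d | g
8 | 6 | 8
8 | 6 | 8
8 | 6 | 8
Witness: (8, 6, 8) appears 0× in E1 but 3× in E2.

no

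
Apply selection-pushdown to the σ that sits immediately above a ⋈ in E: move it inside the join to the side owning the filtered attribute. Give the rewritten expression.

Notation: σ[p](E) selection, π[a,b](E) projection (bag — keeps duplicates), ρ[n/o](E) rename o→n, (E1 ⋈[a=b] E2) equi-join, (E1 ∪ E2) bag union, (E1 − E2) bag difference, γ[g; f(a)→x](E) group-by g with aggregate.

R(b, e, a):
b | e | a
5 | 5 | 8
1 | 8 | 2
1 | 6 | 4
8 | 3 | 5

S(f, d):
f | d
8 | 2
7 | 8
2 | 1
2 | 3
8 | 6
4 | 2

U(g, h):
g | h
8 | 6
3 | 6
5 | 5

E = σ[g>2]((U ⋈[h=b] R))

σ filters on g, owned by the left side.
E' = (σ[g>2](U) ⋈[h=b] R)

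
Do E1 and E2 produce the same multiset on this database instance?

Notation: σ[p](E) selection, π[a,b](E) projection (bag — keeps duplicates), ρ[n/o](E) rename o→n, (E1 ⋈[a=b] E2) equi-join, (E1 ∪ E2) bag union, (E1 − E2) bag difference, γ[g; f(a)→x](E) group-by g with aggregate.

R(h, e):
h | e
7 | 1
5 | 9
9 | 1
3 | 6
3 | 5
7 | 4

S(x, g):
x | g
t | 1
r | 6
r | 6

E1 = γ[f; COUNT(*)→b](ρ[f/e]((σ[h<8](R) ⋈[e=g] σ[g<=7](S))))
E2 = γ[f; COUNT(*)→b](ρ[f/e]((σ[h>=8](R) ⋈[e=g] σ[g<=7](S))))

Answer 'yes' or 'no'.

E1 stepwise |·|:
  R → 6
  σ[h<8](R) → 5
  S → 3
  σ[g<=7](S) → 3
  (σ[h<8](R) ⋈[e=g] σ[g<=7](S)) → 3
  ρ[f/e]((σ[h<8](R) ⋈[e=g] σ[g<=7](S))) → 3
  γ[f; COUNT(*)→b](ρ[f/e]((σ[h<8](R) ⋈[e=g] σ[g<=7](S)))) → 2
E2 stepwise |·|:
  R → 6
  σ[h>=8](R) → 1
  S → 3
  σ[g<=7](S) → 3
  (σ[h>=8](R) ⋈[e=g] σ[g<=7](S)) → 1
  ρ[f/e]((σ[h>=8](R) ⋈[e=g] σ[g<=7](S))) → 1
  γ[f; COUNT(*)→b](ρ[f/e]((σ[h>=8](R) ⋈[e=g] σ[g<=7](S)))) → 1

E1 result:
f | b
1 | 1
6 | 2
E2 result:
f | b
1 | 1
Witness: (6, 2) appears 1× in E1 but 0× in E2.

no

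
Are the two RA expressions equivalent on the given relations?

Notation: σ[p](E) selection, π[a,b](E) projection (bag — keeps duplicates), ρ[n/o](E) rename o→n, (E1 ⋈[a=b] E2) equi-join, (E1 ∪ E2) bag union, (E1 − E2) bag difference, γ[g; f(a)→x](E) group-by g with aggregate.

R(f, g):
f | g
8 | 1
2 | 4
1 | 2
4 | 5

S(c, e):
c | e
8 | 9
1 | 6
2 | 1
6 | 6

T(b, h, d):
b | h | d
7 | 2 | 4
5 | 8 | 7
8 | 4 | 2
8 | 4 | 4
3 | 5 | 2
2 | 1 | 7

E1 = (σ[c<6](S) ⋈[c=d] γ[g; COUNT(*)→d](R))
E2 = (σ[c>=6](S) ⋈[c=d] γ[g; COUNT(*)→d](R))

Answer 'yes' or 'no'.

E1 subexpression sizes:
  S → 4
  σ[c<6](S) → 2
  R → 4
  γ[g; COUNT(*)→d](R) → 4
  (σ[c<6](S) ⋈[c=d] γ[g; COUNT(*)→d](R)) → 4
E2 subexpression sizes:
  S → 4
  σ[c>=6](S) → 2
  R → 4
  γ[g; COUNT(*)→d](R) → 4
  (σ[c>=6](S) ⋈[c=d] γ[g; COUNT(*)→d](R)) → 0

E1 result:
c | e | g | d
1 | 6 | 1 | 1
1 | 6 | 2 | 1
1 | 6 | 4 | 1
1 | 6 | 5 | 1
E2 result:
c | e | g | d
(0 rows)
Witness: (1, 6, 5, 1) appears 1× in E1 but 0× in E2.

no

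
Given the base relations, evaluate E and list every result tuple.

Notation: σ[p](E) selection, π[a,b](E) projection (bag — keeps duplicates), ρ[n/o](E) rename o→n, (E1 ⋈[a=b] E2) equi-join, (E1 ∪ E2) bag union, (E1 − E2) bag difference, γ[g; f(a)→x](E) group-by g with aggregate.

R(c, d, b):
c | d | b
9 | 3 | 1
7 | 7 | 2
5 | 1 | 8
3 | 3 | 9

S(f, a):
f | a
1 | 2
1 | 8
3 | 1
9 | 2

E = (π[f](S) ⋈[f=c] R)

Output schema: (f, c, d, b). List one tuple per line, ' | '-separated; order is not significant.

Per-node cardinality:
  S → 4
  π[f](S) → 4
  R → 4
  (π[f](S) ⋈[f=c] R) → 2

== RESULT ==
f | c | d | b
3 | 3 | 3 | 9
9 | 9 | 3 | 1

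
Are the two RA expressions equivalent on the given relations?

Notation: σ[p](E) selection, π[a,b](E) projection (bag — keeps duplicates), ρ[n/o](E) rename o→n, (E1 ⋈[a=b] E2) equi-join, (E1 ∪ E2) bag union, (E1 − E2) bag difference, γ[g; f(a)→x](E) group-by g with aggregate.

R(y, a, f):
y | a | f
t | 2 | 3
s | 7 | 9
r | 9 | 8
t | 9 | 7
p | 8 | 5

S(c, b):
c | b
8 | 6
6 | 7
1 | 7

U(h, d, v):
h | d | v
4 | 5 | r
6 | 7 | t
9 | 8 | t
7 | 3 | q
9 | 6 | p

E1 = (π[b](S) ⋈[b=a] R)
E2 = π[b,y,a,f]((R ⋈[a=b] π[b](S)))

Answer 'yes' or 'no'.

E1 stepwise |·|:
  S → 3
  π[b](S) → 3
  R → 5
  (π[b](S) ⋈[b=a] R) → 2
E2 stepwise |·|:
  R → 5
  S → 3
  π[b](S) → 3
  (R ⋈[a=b] π[b](S)) → 2
  π[b,y,a,f]((R ⋈[a=b] π[b](S))) → 2

E1 and E2 produce the same multiset:
b | y | a | f
7 | s | 7 | 9
7 | s | 7 | 9

yes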